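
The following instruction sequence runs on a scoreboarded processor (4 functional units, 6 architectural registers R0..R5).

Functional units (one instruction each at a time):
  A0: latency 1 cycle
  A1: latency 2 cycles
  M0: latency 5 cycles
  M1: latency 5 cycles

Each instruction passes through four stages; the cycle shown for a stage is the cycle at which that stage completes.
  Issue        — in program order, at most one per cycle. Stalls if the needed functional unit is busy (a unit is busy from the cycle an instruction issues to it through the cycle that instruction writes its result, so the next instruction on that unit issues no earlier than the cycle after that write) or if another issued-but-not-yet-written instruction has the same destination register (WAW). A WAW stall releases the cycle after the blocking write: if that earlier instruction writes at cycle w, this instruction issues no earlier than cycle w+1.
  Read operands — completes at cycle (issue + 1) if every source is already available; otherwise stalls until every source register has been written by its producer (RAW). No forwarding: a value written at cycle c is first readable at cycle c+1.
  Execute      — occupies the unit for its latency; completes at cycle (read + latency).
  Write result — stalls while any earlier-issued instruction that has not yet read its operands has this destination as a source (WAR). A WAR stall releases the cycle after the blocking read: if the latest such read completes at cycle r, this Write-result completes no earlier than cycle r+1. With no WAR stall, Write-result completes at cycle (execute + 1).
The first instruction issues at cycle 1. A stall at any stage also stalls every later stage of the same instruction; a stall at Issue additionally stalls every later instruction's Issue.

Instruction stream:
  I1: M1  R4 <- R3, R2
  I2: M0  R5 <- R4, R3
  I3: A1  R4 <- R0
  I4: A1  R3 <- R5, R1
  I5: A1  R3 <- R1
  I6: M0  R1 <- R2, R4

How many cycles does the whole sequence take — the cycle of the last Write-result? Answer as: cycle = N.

1) issue 1, read 2, done 7, write 8
2) issue 2, read 9, done 14, write 15  <RAW R4: wait I1 write@8>
3) issue 9, read 10, done 12, write 13  <WAW R4: wait I1 write@8>
4) issue 14, read 16, done 18, write 19  <struct: A1 busy until I3 writes@13 / RAW R5: wait I2 write@15>
5) issue 20, read 21, done 23, write 24  <struct: A1 busy until I4 writes@19>
6) issue 21, read 22, done 27, write 28

cycle = 28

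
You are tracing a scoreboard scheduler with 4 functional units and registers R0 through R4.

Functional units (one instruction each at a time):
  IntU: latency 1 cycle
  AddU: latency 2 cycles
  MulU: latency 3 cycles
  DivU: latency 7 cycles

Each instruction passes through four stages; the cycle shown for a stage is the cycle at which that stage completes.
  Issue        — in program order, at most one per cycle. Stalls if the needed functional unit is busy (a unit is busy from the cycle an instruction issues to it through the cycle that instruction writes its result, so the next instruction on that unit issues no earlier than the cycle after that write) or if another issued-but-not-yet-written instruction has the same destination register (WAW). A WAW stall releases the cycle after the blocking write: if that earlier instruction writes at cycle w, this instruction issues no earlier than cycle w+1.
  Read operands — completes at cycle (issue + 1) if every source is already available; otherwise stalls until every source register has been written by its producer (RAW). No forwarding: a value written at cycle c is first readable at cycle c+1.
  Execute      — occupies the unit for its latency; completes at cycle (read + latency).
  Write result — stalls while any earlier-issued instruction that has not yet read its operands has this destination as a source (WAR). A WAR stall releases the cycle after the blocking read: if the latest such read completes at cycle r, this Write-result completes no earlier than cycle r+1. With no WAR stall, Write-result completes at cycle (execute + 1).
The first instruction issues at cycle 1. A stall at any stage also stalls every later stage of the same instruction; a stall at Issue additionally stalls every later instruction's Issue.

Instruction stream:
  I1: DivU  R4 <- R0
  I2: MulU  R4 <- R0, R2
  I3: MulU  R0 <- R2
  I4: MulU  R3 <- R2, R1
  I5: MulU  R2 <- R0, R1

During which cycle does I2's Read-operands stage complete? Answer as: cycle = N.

cycle = 12

I1  is:1  ro:2  ex:9  wr:10
I2  is:11  ro:12  ex:15  wr:16  — WAW R4: wait I1 write@10
I3  is:17  ro:18  ex:21  wr:22  — struct: MulU busy until I2 writes@16
I4  is:23  ro:24  ex:27  wr:28  — struct: MulU busy until I3 writes@22
I5  is:29  ro:30  ex:33  wr:34  — struct: MulU busy until I4 writes@28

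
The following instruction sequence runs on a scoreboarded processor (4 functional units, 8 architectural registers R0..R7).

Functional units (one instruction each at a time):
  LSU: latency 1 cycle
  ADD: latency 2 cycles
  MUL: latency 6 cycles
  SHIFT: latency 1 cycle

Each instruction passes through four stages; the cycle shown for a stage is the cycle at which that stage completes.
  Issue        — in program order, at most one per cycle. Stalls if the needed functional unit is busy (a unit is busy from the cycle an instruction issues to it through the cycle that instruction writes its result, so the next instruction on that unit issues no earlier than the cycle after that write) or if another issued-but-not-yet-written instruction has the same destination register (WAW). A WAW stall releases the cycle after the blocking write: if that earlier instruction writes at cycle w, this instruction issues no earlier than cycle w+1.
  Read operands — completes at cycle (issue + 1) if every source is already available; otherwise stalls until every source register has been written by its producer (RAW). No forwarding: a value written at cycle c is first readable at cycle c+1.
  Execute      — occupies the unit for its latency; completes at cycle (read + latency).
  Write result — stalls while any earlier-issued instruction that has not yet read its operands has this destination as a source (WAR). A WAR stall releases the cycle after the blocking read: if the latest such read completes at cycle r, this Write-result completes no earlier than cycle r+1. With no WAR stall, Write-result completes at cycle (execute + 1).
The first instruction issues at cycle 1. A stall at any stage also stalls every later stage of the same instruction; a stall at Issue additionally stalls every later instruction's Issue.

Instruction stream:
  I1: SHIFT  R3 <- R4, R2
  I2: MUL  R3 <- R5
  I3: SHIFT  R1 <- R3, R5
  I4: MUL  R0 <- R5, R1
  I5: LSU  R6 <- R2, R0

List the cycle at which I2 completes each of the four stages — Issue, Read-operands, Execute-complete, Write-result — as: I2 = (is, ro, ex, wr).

I1  is:1  ro:2  ex:3  wr:4
I2  is:5  ro:6  ex:12  wr:13  — WAW R3: wait I1 write@4
I3  is:6  ro:14  ex:15  wr:16  — RAW R3: wait I2 write@13
I4  is:14  ro:17  ex:23  wr:24  — struct: MUL busy until I2 writes@13, RAW R1: wait I3 write@16
I5  is:15  ro:25  ex:26  wr:27  — RAW R0: wait I4 write@24

I2 = (5, 6, 12, 13)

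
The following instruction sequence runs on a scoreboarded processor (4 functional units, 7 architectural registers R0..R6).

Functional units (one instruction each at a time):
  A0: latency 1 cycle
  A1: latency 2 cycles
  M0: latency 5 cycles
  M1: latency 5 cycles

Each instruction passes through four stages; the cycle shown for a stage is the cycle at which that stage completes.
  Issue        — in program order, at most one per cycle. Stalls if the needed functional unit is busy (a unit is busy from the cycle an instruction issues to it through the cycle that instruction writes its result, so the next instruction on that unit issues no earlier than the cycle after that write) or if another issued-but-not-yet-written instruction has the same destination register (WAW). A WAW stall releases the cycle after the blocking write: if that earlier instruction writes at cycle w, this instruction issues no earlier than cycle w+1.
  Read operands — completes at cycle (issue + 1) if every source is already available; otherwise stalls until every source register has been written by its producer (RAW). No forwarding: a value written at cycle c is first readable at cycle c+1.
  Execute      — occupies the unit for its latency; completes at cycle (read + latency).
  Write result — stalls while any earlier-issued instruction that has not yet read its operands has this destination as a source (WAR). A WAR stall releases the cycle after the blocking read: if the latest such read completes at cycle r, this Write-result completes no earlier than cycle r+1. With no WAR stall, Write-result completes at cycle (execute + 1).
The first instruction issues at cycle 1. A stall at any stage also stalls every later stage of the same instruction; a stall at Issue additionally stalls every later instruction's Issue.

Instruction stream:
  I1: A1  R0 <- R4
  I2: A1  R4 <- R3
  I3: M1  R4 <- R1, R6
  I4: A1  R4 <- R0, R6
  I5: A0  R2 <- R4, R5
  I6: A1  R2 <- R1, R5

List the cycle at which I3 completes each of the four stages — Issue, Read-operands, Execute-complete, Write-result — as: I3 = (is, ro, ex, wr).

I3 = (11, 12, 17, 18)

I1  is:1  ro:2  ex:4  wr:5
I2  is:6  ro:7  ex:9  wr:10  — struct: A1 busy until I1 writes@5
I3  is:11  ro:12  ex:17  wr:18  — WAW R4: wait I2 write@10
I4  is:19  ro:20  ex:22  wr:23  — WAW R4: wait I3 write@18
I5  is:20  ro:24  ex:25  wr:26  — RAW R4: wait I4 write@23
I6  is:27  ro:28  ex:30  wr:31  — WAW R2: wait I5 write@26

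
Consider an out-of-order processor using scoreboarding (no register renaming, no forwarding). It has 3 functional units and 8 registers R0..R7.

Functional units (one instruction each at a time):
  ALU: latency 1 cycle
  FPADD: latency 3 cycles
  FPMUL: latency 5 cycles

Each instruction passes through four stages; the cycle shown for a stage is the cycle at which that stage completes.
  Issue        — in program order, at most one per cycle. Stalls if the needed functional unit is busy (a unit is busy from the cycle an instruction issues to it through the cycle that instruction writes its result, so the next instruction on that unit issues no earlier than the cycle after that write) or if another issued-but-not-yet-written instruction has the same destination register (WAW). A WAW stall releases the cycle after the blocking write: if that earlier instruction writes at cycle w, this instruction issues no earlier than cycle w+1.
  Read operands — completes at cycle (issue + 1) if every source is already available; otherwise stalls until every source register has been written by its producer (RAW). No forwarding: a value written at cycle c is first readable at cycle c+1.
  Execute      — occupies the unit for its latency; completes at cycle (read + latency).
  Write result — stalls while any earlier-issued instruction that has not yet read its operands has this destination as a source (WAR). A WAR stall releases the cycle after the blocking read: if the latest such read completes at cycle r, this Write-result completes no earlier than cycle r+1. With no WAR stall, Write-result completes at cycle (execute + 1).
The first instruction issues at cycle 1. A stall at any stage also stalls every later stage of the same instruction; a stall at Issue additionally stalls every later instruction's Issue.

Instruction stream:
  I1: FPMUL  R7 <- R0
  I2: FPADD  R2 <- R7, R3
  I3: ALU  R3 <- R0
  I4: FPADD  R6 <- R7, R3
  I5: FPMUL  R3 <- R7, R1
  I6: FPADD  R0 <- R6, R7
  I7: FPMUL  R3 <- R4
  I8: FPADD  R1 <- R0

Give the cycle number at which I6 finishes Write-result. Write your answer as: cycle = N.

cycle = 25

[1] I1 issues→FPMUL
[2] I1 reads | I2 issues→FPADD
[3] I3 issues→ALU
[4] I3 reads
[5] I3 exec-done
[7] I1 exec-done
[8] I1 writes R7
[9] I2 reads
[10] I3 writes R3
[12] I2 exec-done
[13] I2 writes R2
[14] I4 issues→FPADD
[15] I4 reads | I5 issues→FPMUL
[16] I5 reads
[18] I4 exec-done
[19] I4 writes R6
[20] I6 issues→FPADD
[21] I5 exec-done | I6 reads
[22] I5 writes R3
[23] I7 issues→FPMUL
[24] I6 exec-done | I7 reads
[25] I6 writes R0
[26] I8 issues→FPADD
[27] I8 reads
[29] I7 exec-done
[30] I7 writes R3 | I8 exec-done
[31] I8 writes R1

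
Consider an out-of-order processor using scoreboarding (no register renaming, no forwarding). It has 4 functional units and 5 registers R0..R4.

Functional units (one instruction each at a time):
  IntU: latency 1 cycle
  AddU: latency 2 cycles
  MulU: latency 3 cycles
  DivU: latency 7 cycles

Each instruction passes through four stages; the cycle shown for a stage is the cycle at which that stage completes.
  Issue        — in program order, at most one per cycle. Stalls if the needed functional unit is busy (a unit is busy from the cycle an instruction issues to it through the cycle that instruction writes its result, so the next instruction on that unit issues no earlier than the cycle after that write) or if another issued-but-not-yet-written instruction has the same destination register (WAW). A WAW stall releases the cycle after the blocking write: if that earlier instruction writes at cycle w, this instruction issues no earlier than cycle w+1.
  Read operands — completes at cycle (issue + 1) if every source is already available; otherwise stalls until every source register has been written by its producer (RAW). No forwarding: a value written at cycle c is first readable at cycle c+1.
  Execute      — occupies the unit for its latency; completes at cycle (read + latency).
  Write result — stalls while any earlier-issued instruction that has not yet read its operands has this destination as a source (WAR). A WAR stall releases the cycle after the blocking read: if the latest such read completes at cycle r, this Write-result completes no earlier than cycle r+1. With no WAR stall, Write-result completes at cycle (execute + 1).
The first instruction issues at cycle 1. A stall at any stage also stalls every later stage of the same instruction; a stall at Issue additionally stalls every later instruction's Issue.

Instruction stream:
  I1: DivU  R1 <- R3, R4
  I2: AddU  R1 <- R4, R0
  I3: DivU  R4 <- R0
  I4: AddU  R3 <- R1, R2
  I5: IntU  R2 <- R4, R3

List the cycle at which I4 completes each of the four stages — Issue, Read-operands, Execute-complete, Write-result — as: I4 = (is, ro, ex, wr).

cycle 1: I1 dispatched to DivU
cycle 2: I1 operands ready
cycle 9: I1 complete
cycle 10: R1←I1
cycle 11: I2 dispatched to AddU
cycle 12: I2 operands ready; I3 dispatched to DivU
cycle 13: I3 operands ready
cycle 14: I2 complete
cycle 15: R1←I2
cycle 16: I4 dispatched to AddU
cycle 17: I4 operands ready; I5 dispatched to IntU
cycle 19: I4 complete
cycle 20: I3 complete; R3←I4
cycle 21: R4←I3
cycle 22: I5 operands ready
cycle 23: I5 complete
cycle 24: R2←I5

I4 = (16, 17, 19, 20)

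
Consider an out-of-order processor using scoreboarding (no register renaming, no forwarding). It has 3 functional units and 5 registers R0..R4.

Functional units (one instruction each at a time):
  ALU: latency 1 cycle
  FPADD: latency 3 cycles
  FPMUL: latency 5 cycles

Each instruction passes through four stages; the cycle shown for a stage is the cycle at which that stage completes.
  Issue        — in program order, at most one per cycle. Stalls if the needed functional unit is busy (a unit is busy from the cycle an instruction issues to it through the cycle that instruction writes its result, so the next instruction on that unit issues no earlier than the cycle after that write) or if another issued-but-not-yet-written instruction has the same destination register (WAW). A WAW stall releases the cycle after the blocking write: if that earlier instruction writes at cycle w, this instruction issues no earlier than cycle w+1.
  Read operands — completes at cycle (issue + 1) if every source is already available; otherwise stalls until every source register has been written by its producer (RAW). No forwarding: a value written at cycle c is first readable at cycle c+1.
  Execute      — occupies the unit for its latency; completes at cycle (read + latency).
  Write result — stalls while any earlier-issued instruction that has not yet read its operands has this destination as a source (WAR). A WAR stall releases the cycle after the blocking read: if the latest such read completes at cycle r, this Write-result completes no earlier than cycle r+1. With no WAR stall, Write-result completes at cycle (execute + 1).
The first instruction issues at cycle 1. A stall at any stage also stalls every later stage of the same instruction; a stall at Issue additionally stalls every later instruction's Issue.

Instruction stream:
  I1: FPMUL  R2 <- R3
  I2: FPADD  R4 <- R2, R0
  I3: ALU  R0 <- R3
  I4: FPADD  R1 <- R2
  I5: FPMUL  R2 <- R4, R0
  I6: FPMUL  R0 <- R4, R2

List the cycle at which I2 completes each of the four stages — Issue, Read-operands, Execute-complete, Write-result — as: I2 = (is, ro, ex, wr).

c1: issue I1 (FPMUL)
c2: I1 read-ops; issue I2 (FPADD)
c3: issue I3 (ALU)
c4: I3 read-ops
c5: I3 finished on ALU
c7: I1 finished on FPMUL
c8: I1→R2
c9: I2 read-ops
c10: I3→R0
c12: I2 finished on FPADD
c13: I2→R4
c14: issue I4 (FPADD)
c15: I4 read-ops; issue I5 (FPMUL)
c16: I5 read-ops
c18: I4 finished on FPADD
c19: I4→R1
c21: I5 finished on FPMUL
c22: I5→R2
c23: issue I6 (FPMUL)
c24: I6 read-ops
c29: I6 finished on FPMUL
c30: I6→R0

I2 = (2, 9, 12, 13)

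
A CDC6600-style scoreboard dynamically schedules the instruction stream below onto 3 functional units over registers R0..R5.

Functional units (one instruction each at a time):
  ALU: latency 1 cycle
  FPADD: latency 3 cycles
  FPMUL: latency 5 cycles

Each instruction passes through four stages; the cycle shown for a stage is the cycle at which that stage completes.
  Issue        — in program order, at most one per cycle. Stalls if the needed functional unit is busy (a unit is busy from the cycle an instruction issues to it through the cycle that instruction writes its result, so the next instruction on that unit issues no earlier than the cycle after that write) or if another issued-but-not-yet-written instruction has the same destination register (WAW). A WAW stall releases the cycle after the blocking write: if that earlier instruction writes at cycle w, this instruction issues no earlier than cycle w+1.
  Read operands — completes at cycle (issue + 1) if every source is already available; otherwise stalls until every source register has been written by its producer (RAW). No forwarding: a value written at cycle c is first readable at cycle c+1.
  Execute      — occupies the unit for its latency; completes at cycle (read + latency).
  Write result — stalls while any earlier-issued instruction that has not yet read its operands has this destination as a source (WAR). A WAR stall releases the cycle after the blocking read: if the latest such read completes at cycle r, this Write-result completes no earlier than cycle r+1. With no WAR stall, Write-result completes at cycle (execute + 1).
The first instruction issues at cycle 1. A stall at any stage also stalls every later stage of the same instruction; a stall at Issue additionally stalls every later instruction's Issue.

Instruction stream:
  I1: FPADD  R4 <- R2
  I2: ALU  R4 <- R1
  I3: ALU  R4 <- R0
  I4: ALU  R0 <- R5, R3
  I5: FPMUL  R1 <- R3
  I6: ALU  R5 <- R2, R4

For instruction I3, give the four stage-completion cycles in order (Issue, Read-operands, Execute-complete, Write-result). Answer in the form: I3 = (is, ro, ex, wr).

  I1 | 1 | 2 | 5 | 6
  I2 | 7 | 8 | 9 | 10   WAW R4: wait I1 write@6
  I3 | 11 | 12 | 13 | 14   struct: ALU busy until I2 writes@10
  I4 | 15 | 16 | 17 | 18   struct: ALU busy until I3 writes@14
  I5 | 16 | 17 | 22 | 23
  I6 | 19 | 20 | 21 | 22   struct: ALU busy until I4 writes@18

I3 = (11, 12, 13, 14)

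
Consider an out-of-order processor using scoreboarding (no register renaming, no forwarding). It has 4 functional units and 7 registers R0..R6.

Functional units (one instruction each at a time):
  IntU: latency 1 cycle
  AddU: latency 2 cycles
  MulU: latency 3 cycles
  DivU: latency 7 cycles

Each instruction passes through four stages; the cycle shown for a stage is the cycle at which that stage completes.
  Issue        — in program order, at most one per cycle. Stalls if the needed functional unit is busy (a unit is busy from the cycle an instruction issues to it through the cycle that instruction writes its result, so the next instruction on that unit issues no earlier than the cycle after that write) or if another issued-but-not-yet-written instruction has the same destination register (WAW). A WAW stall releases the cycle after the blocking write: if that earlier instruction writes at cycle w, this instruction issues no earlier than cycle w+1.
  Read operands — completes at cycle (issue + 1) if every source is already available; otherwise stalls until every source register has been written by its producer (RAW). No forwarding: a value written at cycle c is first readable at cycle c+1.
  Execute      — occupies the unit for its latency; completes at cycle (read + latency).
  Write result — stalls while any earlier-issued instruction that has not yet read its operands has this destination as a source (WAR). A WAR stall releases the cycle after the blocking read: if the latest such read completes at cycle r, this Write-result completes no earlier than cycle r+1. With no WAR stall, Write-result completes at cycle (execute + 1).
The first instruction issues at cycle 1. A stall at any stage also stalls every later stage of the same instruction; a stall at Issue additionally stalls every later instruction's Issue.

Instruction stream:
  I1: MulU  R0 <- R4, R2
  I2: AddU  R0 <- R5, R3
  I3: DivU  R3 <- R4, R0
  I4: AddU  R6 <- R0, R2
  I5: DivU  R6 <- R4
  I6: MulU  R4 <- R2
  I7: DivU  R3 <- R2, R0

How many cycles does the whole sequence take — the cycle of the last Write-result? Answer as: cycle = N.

c1: issue I1 (MulU)
c2: I1 read-ops
c5: I1 finished on MulU
c6: I1→R0
c7: issue I2 (AddU)
c8: I2 read-ops; issue I3 (DivU)
c10: I2 finished on AddU
c11: I2→R0
c12: I3 read-ops; issue I4 (AddU)
c13: I4 read-ops
c15: I4 finished on AddU
c16: I4→R6
c19: I3 finished on DivU
c20: I3→R3
c21: issue I5 (DivU)
c22: I5 read-ops; issue I6 (MulU)
c23: I6 read-ops
c26: I6 finished on MulU
c27: I6→R4
c29: I5 finished on DivU
c30: I5→R6
c31: issue I7 (DivU)
c32: I7 read-ops
c39: I7 finished on DivU
c40: I7→R3

cycle = 40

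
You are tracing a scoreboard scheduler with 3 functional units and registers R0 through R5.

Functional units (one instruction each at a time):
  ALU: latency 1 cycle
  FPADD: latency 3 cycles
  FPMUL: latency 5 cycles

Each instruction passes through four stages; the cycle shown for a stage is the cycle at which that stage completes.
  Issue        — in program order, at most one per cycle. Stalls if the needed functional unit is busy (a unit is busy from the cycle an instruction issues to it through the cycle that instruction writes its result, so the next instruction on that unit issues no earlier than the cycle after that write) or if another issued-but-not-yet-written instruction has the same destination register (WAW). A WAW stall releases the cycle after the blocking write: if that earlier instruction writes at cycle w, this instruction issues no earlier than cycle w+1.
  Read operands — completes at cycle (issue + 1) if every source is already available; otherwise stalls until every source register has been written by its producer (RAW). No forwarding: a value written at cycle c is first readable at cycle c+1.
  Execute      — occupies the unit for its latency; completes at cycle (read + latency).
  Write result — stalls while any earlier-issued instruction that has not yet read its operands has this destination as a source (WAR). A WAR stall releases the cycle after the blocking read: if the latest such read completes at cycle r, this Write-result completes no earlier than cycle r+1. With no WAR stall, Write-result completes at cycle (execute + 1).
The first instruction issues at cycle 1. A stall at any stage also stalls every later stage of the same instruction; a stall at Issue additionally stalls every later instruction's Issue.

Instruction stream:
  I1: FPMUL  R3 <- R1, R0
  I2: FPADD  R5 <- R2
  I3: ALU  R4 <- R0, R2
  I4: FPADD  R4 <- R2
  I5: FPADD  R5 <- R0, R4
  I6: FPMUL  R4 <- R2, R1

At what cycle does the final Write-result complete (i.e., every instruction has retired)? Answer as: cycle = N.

cycle = 22

cycle 1: I1 issues→FPMUL
cycle 2: I1 reads | I2 issues→FPADD
cycle 3: I2 reads | I3 issues→ALU
cycle 4: I3 reads
cycle 5: I3 exec-done
cycle 6: I2 exec-done | I3 writes R4
cycle 7: I1 exec-done | I2 writes R5
cycle 8: I1 writes R3 | I4 issues→FPADD
cycle 9: I4 reads
cycle 12: I4 exec-done
cycle 13: I4 writes R4
cycle 14: I5 issues→FPADD
cycle 15: I5 reads | I6 issues→FPMUL
cycle 16: I6 reads
cycle 18: I5 exec-done
cycle 19: I5 writes R5
cycle 21: I6 exec-done
cycle 22: I6 writes R4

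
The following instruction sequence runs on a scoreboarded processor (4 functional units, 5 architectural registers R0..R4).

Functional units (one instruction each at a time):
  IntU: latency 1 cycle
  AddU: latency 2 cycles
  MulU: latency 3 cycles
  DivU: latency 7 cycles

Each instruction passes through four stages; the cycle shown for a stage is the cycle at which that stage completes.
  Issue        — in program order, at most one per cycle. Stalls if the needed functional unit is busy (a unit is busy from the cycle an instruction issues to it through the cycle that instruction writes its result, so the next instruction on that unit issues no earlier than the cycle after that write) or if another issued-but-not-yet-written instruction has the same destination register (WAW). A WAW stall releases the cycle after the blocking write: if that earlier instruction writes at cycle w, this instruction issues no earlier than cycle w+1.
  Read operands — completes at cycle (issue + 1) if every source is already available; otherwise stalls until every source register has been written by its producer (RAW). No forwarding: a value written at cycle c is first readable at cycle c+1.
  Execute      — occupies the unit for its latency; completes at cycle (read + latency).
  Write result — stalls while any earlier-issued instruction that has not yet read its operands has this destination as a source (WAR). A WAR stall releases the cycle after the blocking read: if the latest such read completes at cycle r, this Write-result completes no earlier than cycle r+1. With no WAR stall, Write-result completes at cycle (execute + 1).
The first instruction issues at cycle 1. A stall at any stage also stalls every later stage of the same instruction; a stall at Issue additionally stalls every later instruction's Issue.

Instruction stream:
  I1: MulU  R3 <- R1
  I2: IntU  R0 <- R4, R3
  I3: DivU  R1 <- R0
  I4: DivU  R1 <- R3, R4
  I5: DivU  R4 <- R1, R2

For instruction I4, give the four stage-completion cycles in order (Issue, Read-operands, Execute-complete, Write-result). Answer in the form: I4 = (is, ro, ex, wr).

I1 -> (1, 2, 5, 6)
I2 -> (2, 7, 8, 9)  // RAW R3: wait I1 write@6
I3 -> (3, 10, 17, 18)  // RAW R0: wait I2 write@9
I4 -> (19, 20, 27, 28)  // struct: DivU busy until I3 writes@18
I5 -> (29, 30, 37, 38)  // struct: DivU busy until I4 writes@28

I4 = (19, 20, 27, 28)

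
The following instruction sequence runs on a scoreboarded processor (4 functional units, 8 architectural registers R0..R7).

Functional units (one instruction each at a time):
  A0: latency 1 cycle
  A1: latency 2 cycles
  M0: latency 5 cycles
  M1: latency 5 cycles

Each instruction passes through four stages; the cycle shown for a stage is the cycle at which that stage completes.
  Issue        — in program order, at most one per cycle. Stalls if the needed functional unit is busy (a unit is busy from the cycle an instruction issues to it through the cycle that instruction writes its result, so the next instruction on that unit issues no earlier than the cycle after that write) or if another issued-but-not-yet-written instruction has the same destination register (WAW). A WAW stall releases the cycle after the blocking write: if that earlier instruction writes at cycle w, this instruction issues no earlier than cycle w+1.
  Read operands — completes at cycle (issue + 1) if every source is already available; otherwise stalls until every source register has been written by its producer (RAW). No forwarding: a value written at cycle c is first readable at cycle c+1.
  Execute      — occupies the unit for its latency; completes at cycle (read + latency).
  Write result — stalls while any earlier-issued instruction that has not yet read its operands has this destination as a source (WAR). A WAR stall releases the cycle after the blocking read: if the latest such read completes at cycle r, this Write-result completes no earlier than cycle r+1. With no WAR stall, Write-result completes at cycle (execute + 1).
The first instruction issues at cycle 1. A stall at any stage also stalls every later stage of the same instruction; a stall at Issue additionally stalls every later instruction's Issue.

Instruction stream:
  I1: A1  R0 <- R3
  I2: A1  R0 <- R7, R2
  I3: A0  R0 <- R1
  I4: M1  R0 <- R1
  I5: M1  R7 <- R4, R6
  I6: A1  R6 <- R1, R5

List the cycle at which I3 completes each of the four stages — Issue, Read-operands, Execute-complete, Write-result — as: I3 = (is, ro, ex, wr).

I3 = (11, 12, 13, 14)

[1] I1 dispatched to A1
[2] I1 operands ready
[4] I1 complete
[5] R0←I1
[6] I2 dispatched to A1
[7] I2 operands ready
[9] I2 complete
[10] R0←I2
[11] I3 dispatched to A0
[12] I3 operands ready
[13] I3 complete
[14] R0←I3
[15] I4 dispatched to M1
[16] I4 operands ready
[21] I4 complete
[22] R0←I4
[23] I5 dispatched to M1
[24] I5 operands ready; I6 dispatched to A1
[25] I6 operands ready
[27] I6 complete
[28] R6←I6
[29] I5 complete
[30] R7←I5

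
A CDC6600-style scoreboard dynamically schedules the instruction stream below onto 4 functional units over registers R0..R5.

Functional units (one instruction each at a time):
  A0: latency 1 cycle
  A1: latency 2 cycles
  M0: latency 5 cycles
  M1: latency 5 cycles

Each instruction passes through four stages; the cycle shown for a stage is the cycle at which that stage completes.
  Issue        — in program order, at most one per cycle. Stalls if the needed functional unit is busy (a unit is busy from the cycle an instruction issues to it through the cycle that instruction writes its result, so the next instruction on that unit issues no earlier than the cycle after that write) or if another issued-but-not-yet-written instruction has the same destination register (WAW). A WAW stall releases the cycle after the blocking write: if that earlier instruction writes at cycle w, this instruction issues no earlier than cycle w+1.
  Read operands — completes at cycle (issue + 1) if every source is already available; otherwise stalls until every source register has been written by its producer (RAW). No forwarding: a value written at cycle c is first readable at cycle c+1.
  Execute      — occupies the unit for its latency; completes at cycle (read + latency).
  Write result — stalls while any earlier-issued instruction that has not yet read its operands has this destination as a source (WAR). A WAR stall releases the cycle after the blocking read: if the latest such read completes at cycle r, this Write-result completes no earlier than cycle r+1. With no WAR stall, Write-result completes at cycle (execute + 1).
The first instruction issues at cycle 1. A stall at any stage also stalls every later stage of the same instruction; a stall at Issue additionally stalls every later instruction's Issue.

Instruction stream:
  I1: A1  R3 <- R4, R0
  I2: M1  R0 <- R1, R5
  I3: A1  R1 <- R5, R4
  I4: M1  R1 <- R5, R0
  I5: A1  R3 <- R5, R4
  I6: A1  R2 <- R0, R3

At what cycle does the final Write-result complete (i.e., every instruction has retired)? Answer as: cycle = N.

cycle = 21

I1  is:1  ro:2  ex:4  wr:5
I2  is:2  ro:3  ex:8  wr:9
I3  is:6  ro:7  ex:9  wr:10  — struct: A1 busy until I1 writes@5
I4  is:11  ro:12  ex:17  wr:18  — WAW R1: wait I3 write@10
I5  is:12  ro:13  ex:15  wr:16
I6  is:17  ro:18  ex:20  wr:21  — struct: A1 busy until I5 writes@16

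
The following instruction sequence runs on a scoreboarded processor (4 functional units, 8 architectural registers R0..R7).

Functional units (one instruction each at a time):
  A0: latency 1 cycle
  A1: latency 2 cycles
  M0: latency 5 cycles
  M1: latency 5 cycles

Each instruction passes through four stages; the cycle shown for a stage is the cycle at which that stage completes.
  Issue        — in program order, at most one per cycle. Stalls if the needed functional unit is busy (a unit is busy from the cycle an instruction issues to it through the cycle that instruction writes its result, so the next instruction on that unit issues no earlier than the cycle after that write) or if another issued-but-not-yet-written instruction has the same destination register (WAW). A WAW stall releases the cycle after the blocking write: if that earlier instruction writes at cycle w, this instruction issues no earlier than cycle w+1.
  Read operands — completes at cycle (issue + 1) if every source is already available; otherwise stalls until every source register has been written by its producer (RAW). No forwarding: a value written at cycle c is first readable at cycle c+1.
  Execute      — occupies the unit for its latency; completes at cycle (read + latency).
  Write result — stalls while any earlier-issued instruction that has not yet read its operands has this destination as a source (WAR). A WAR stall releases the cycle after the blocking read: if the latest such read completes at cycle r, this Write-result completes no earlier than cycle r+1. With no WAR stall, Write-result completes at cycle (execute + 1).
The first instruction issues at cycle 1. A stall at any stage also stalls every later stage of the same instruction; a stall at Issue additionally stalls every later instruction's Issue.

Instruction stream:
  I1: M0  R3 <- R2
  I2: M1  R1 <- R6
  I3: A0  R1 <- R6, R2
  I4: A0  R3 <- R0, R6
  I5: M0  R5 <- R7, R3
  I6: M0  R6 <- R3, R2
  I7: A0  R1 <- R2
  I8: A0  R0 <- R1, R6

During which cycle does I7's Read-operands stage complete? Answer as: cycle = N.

cycle = 27

[1] issue I1 (M0)
[2] I1 read-ops, issue I2 (M1)
[3] I2 read-ops
[7] I1 finished on M0
[8] I1→R3, I2 finished on M1
[9] I2→R1
[10] issue I3 (A0)
[11] I3 read-ops
[12] I3 finished on A0
[13] I3→R1
[14] issue I4 (A0)
[15] I4 read-ops, issue I5 (M0)
[16] I4 finished on A0
[17] I4→R3
[18] I5 read-ops
[23] I5 finished on M0
[24] I5→R5
[25] issue I6 (M0)
[26] I6 read-ops, issue I7 (A0)
[27] I7 read-ops
[28] I7 finished on A0
[29] I7→R1
[30] issue I8 (A0)
[31] I6 finished on M0
[32] I6→R6
[33] I8 read-ops
[34] I8 finished on A0
[35] I8→R0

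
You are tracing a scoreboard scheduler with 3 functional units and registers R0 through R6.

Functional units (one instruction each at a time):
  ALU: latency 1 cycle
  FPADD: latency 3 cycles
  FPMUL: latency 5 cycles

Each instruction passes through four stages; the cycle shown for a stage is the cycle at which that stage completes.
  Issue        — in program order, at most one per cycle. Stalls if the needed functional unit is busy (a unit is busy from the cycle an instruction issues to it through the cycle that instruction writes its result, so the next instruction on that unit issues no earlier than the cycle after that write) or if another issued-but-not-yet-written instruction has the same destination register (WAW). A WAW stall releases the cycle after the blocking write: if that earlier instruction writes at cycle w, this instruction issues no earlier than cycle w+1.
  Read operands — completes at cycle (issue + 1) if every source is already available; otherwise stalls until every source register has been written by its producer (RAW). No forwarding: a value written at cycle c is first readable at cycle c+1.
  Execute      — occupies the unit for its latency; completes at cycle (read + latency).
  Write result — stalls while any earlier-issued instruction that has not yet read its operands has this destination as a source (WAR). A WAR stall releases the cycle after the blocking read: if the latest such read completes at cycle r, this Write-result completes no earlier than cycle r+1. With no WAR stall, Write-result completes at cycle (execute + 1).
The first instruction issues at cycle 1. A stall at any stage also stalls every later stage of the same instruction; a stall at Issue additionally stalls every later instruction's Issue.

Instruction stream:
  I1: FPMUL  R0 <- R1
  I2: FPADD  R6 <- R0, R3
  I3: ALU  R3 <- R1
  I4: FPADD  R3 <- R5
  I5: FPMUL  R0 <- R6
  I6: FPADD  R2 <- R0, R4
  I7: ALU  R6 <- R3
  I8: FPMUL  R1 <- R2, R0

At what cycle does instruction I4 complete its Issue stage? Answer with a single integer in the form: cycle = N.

cycle = 14

[1] I1→FPMUL
[2] I1 RO; I2→FPADD
[3] I3→ALU
[4] I3 RO
[5] I3 EX
[7] I1 EX
[8] I1 WR R0
[9] I2 RO
[10] I3 WR R3
[12] I2 EX
[13] I2 WR R6
[14] I4→FPADD
[15] I4 RO; I5→FPMUL
[16] I5 RO
[18] I4 EX
[19] I4 WR R3
[20] I6→FPADD
[21] I5 EX; I7→ALU
[22] I5 WR R0; I7 RO
[23] I6 RO; I7 EX; I8→FPMUL
[24] I7 WR R6
[26] I6 EX
[27] I6 WR R2
[28] I8 RO
[33] I8 EX
[34] I8 WR R1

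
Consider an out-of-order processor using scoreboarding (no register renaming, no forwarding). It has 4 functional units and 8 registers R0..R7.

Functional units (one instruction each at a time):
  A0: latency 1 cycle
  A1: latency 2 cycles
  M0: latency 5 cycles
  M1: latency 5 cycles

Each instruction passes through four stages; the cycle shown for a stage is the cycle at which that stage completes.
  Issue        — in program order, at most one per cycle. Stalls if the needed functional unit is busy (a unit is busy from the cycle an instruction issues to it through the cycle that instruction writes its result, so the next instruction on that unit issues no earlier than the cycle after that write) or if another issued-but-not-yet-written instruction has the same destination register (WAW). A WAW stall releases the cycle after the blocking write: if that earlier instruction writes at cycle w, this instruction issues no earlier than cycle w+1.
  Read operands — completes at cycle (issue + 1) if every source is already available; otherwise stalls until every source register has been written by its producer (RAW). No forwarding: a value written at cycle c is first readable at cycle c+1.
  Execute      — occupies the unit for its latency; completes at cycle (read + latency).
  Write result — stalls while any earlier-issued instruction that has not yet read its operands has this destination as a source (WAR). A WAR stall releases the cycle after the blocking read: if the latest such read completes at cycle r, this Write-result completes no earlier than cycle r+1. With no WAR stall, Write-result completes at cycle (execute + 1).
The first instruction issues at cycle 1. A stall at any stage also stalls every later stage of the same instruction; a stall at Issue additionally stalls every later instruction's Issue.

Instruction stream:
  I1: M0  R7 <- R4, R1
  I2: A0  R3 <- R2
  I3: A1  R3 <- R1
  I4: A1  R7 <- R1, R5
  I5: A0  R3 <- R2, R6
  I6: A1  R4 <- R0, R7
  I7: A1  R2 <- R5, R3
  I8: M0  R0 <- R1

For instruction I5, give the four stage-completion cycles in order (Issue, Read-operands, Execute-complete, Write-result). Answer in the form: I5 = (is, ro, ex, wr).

I1  is:1  ro:2  ex:7  wr:8
I2  is:2  ro:3  ex:4  wr:5
I3  is:6  ro:7  ex:9  wr:10  — WAW R3: wait I2 write@5
I4  is:11  ro:12  ex:14  wr:15  — struct: A1 busy until I3 writes@10
I5  is:12  ro:13  ex:14  wr:15
I6  is:16  ro:17  ex:19  wr:20  — struct: A1 busy until I4 writes@15
I7  is:21  ro:22  ex:24  wr:25  — struct: A1 busy until I6 writes@20
I8  is:22  ro:23  ex:28  wr:29

I5 = (12, 13, 14, 15)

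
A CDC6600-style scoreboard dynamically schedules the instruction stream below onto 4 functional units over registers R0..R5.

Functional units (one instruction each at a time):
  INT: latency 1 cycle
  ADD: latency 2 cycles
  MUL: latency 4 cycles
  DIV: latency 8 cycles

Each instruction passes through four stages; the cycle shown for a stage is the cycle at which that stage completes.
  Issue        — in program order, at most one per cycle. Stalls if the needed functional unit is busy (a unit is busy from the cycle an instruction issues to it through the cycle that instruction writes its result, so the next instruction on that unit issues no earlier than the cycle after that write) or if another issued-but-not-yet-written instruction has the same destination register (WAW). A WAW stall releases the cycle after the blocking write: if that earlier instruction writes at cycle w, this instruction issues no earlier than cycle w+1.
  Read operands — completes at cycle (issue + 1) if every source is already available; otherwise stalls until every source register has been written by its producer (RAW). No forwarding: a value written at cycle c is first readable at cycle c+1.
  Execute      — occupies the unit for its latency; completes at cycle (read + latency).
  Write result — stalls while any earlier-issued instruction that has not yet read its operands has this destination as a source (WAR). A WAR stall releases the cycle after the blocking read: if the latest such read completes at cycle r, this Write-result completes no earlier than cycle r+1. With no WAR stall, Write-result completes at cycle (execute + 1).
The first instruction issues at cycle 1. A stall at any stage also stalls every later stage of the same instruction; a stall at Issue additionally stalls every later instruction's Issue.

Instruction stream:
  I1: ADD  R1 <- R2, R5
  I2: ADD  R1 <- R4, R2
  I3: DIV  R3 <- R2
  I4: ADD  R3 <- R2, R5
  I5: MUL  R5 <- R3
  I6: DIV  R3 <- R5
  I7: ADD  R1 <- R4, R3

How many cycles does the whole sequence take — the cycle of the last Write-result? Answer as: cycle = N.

[1] I1 dispatched to ADD
[2] I1 operands ready
[4] I1 complete
[5] R1←I1
[6] I2 dispatched to ADD
[7] I2 operands ready; I3 dispatched to DIV
[8] I3 operands ready
[9] I2 complete
[10] R1←I2
[16] I3 complete
[17] R3←I3
[18] I4 dispatched to ADD
[19] I4 operands ready; I5 dispatched to MUL
[21] I4 complete
[22] R3←I4
[23] I5 operands ready; I6 dispatched to DIV
[24] I7 dispatched to ADD
[27] I5 complete
[28] R5←I5
[29] I6 operands ready
[37] I6 complete
[38] R3←I6
[39] I7 operands ready
[41] I7 complete
[42] R1←I7

cycle = 42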